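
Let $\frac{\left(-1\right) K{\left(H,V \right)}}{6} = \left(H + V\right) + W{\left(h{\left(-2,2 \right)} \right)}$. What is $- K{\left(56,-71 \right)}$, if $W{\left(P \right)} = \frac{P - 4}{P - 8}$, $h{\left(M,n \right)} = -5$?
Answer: $- \frac{1116}{13} \approx -85.846$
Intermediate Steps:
$W{\left(P \right)} = \frac{-4 + P}{-8 + P}$
$K{\left(H,V \right)} = - \frac{54}{13} - 6 H - 6 V$ ($K{\left(H,V \right)} = - 6 \left(\left(H + V\right) + \frac{-4 - 5}{-8 - 5}\right) = - 6 \left(\left(H + V\right) + \frac{1}{-13} \left(-9\right)\right) = - 6 \left(\left(H + V\right) - - \frac{9}{13}\right) = - 6 \left(\left(H + V\right) + \frac{9}{13}\right) = - 6 \left(\frac{9}{13} + H + V\right) = - \frac{54}{13} - 6 H - 6 V$)
$- K{\left(56,-71 \right)} = - (- \frac{54}{13} - 336 - -426) = - (- \frac{54}{13} - 336 + 426) = \left(-1\right) \frac{1116}{13} = - \frac{1116}{13}$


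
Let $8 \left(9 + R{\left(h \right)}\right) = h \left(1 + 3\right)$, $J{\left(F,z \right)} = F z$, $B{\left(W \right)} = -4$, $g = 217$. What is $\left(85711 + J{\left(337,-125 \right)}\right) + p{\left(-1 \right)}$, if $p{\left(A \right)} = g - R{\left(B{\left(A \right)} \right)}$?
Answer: $43814$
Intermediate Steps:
$R{\left(h \right)} = -9 + \frac{h}{2}$ ($R{\left(h \right)} = -9 + \frac{h \left(1 + 3\right)}{8} = -9 + \frac{h 4}{8} = -9 + \frac{4 h}{8} = -9 + \frac{h}{2}$)
$p{\left(A \right)} = 228$ ($p{\left(A \right)} = 217 - \left(-9 + \frac{1}{2} \left(-4\right)\right) = 217 - \left(-9 - 2\right) = 217 - -11 = 217 + 11 = 228$)
$\left(85711 + J{\left(337,-125 \right)}\right) + p{\left(-1 \right)} = \left(85711 + 337 \left(-125\right)\right) + 228 = \left(85711 - 42125\right) + 228 = 43586 + 228 = 43814$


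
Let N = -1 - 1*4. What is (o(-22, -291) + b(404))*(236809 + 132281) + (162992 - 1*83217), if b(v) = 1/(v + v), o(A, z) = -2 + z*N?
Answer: 216692672725/404 ≈ 5.3637e+8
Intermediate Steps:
N = -5 (N = -1 - 4 = -5)
o(A, z) = -2 - 5*z (o(A, z) = -2 + z*(-5) = -2 - 5*z)
b(v) = 1/(2*v)
(o(-22, -291) + b(404))*(236809 + 132281) + (162992 - 1*83217) = ((-2 - 5*(-291)) + (½)/404)*(236809 + 132281) + (162992 - 1*83217) = ((-2 + 1455) + (½)*(1/404))*369090 + (162992 - 83217) = (1453 + 1/808)*369090 + 79775 = (1174025/808)*369090 + 79775 = 216660443625/404 + 79775 = 216692672725/404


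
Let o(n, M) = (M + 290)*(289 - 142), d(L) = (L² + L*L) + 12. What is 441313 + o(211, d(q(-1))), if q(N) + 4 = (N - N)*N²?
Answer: 490411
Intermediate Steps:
q(N) = -4 (q(N) = -4 + (N - N)*N² = -4 + 0*N² = -4 + 0 = -4)
d(L) = 12 + 2*L² (d(L) = (L² + L²) + 12 = 2*L² + 12 = 12 + 2*L²)
o(n, M) = 42630 + 147*M (o(n, M) = (290 + M)*147 = 42630 + 147*M)
441313 + o(211, d(q(-1))) = 441313 + (42630 + 147*(12 + 2*(-4)²)) = 441313 + (42630 + 147*(12 + 2*16)) = 441313 + (42630 + 147*(12 + 32)) = 441313 + (42630 + 147*44) = 441313 + (42630 + 6468) = 441313 + 49098 = 490411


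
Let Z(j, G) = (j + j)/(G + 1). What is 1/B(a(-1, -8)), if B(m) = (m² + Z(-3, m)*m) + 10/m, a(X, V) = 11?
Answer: 22/2561 ≈ 0.0085904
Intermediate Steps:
Z(j, G) = 2*j/(1 + G) (Z(j, G) = (2*j)/(1 + G) = 2*j/(1 + G))
B(m) = m² + 10/m - 6*m/(1 + m) (B(m) = (m² + (2*(-3)/(1 + m))*m) + 10/m = (m² + (-6/(1 + m))*m) + 10/m = (m² - 6*m/(1 + m)) + 10/m = m² + 10/m - 6*m/(1 + m))
1/B(a(-1, -8)) = 1/((10 + 10*11 + 11²*(-6 + 11*(1 + 11)))/(11*(1 + 11))) = 1/((1/11)*(10 + 110 + 121*(-6 + 11*12))/12) = 1/((1/11)*(1/12)*(10 + 110 + 121*(-6 + 132))) = 1/((1/11)*(1/12)*(10 + 110 + 121*126)) = 1/((1/11)*(1/12)*(10 + 110 + 15246)) = 1/((1/11)*(1/12)*15366) = 1/(2561/22) = 22/2561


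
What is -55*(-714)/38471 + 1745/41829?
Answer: 1377725/1296699 ≈ 1.0625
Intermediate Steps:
-55*(-714)/38471 + 1745/41829 = 39270*(1/38471) + 1745*(1/41829) = 2310/2263 + 1745/41829 = 1377725/1296699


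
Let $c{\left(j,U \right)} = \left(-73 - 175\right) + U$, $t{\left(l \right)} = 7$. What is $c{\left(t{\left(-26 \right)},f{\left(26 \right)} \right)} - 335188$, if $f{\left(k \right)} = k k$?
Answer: $-334760$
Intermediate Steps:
$f{\left(k \right)} = k^{2}$
$c{\left(j,U \right)} = -248 + U$
$c{\left(t{\left(-26 \right)},f{\left(26 \right)} \right)} - 335188 = \left(-248 + 26^{2}\right) - 335188 = \left(-248 + 676\right) - 335188 = 428 - 335188 = -334760$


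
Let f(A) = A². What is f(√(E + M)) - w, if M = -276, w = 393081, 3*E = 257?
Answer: -1179814/3 ≈ -3.9327e+5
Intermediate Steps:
E = 257/3 (E = (⅓)*257 = 257/3 ≈ 85.667)
f(√(E + M)) - w = (√(257/3 - 276))² - 1*393081 = (√(-571/3))² - 393081 = (I*√1713/3)² - 393081 = -571/3 - 393081 = -1179814/3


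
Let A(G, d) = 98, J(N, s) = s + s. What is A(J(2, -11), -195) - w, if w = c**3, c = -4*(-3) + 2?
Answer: -2646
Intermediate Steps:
J(N, s) = 2*s
c = 14 (c = 12 + 2 = 14)
w = 2744 (w = 14**3 = 2744)
A(J(2, -11), -195) - w = 98 - 1*2744 = 98 - 2744 = -2646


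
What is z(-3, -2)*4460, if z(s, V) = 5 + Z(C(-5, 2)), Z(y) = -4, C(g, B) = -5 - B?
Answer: 4460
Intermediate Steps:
z(s, V) = 1 (z(s, V) = 5 - 4 = 1)
z(-3, -2)*4460 = 1*4460 = 4460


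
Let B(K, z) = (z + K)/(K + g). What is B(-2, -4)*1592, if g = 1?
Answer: 9552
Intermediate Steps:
B(K, z) = (K + z)/(1 + K) (B(K, z) = (z + K)/(K + 1) = (K + z)/(1 + K))
B(-2, -4)*1592 = ((-2 - 4)/(1 - 2))*1592 = (-6/(-1))*1592 = -1*(-6)*1592 = 6*1592 = 9552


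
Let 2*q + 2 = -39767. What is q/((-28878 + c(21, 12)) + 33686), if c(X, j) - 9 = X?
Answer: -39769/9676 ≈ -4.1101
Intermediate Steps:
q = -39769/2 (q = -1 + (½)*(-39767) = -1 - 39767/2 = -39769/2 ≈ -19885.)
c(X, j) = 9 + X
q/((-28878 + c(21, 12)) + 33686) = -39769/(2*((-28878 + (9 + 21)) + 33686)) = -39769/(2*((-28878 + 30) + 33686)) = -39769/(2*(-28848 + 33686)) = -39769/2/4838 = -39769/2*1/4838 = -39769/9676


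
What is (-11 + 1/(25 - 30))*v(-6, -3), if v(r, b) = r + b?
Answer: 504/5 ≈ 100.80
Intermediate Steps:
v(r, b) = b + r
(-11 + 1/(25 - 30))*v(-6, -3) = (-11 + 1/(25 - 30))*(-3 - 6) = (-11 + 1/(-5))*(-9) = (-11 - ⅕)*(-9) = -56/5*(-9) = 504/5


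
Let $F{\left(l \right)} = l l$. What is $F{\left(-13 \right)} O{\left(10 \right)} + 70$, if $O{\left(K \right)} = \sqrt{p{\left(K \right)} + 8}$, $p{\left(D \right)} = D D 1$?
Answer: $70 + 1014 \sqrt{3} \approx 1826.3$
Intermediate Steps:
$F{\left(l \right)} = l^{2}$
$p{\left(D \right)} = D^{2}$ ($p{\left(D \right)} = D^{2} \cdot 1 = D^{2}$)
$O{\left(K \right)} = \sqrt{8 + K^{2}}$ ($O{\left(K \right)} = \sqrt{K^{2} + 8} = \sqrt{8 + K^{2}}$)
$F{\left(-13 \right)} O{\left(10 \right)} + 70 = \left(-13\right)^{2} \sqrt{8 + 10^{2}} + 70 = 169 \sqrt{8 + 100} + 70 = 169 \sqrt{108} + 70 = 169 \cdot 6 \sqrt{3} + 70 = 1014 \sqrt{3} + 70 = 70 + 1014 \sqrt{3}$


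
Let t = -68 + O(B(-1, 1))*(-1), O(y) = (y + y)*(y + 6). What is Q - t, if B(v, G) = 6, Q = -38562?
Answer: -38350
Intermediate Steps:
O(y) = 2*y*(6 + y) (O(y) = (2*y)*(6 + y) = 2*y*(6 + y))
t = -212 (t = -68 + (2*6*(6 + 6))*(-1) = -68 + (2*6*12)*(-1) = -68 + 144*(-1) = -68 - 144 = -212)
Q - t = -38562 - 1*(-212) = -38562 + 212 = -38350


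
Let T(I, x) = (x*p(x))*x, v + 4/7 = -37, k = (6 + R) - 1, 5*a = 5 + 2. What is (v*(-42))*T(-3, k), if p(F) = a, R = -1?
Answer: 176736/5 ≈ 35347.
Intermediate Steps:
a = 7/5 (a = (5 + 2)/5 = (1/5)*7 = 7/5 ≈ 1.4000)
p(F) = 7/5
k = 4 (k = (6 - 1) - 1 = 5 - 1 = 4)
v = -263/7 (v = -4/7 - 37 = -263/7 ≈ -37.571)
T(I, x) = 7*x**2/5 (T(I, x) = (x*(7/5))*x = (7*x/5)*x = 7*x**2/5)
(v*(-42))*T(-3, k) = (-263/7*(-42))*((7/5)*4**2) = 1578*((7/5)*16) = 1578*(112/5) = 176736/5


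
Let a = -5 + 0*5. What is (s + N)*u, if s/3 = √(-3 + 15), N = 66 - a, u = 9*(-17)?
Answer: -10863 - 918*√3 ≈ -12453.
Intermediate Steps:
u = -153
a = -5 (a = -5 + 0 = -5)
N = 71 (N = 66 - 1*(-5) = 66 + 5 = 71)
s = 6*√3 (s = 3*√(-3 + 15) = 3*√12 = 3*(2*√3) = 6*√3 ≈ 10.392)
(s + N)*u = (6*√3 + 71)*(-153) = (71 + 6*√3)*(-153) = -10863 - 918*√3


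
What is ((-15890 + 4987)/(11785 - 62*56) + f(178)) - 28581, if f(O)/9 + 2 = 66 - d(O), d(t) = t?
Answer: -246133894/8313 ≈ -29608.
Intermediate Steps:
f(O) = 576 - 9*O (f(O) = -18 + 9*(66 - O) = -18 + (594 - 9*O) = 576 - 9*O)
((-15890 + 4987)/(11785 - 62*56) + f(178)) - 28581 = ((-15890 + 4987)/(11785 - 62*56) + (576 - 9*178)) - 28581 = (-10903/(11785 - 3472) + (576 - 1602)) - 28581 = (-10903/8313 - 1026) - 28581 = -8540041/8313 - 28581 = -246133894/8313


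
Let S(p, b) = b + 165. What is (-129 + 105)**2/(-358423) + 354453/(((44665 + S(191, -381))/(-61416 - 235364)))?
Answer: -37704150284769444/15931543927 ≈ -2.3666e+6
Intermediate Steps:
S(p, b) = 165 + b
(-129 + 105)**2/(-358423) + 354453/(((44665 + S(191, -381))/(-61416 - 235364))) = (-129 + 105)**2/(-358423) + 354453/(((44665 + (165 - 381))/(-61416 - 235364))) = (-24)**2*(-1/358423) + 354453/(((44665 - 216)/(-296780))) = 576*(-1/358423) + 354453/((44449*(-1/296780))) = -576/358423 + 354453/(-44449/296780) = -576/358423 + 354453*(-296780/44449) = -576/358423 - 105194561340/44449 = -37704150284769444/15931543927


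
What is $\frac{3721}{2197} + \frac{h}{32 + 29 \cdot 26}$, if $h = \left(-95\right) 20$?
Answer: $- \frac{624797}{863421} \approx -0.72363$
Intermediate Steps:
$h = -1900$
$\frac{3721}{2197} + \frac{h}{32 + 29 \cdot 26} = \frac{3721}{2197} - \frac{1900}{32 + 29 \cdot 26} = 3721 \cdot \frac{1}{2197} - \frac{1900}{32 + 754} = \frac{3721}{2197} - \frac{1900}{786} = \frac{3721}{2197} - \frac{950}{393} = - \frac{624797}{863421}$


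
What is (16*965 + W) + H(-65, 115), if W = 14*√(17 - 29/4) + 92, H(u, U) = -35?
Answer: 15497 + 7*√39 ≈ 15541.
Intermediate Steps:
W = 92 + 7*√39 (W = 14*√(17 - 29*¼) + 92 = 14*√(17 - 29/4) + 92 = 14*√(39/4) + 92 = 14*(√39/2) + 92 = 7*√39 + 92 = 92 + 7*√39 ≈ 135.72)
(16*965 + W) + H(-65, 115) = (16*965 + (92 + 7*√39)) - 35 = (15440 + (92 + 7*√39)) - 35 = (15532 + 7*√39) - 35 = 15497 + 7*√39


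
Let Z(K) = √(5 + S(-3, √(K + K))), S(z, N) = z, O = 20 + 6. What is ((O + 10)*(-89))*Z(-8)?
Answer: -3204*√2 ≈ -4531.1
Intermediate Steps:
O = 26
Z(K) = √2 (Z(K) = √(5 - 3) = √2)
((O + 10)*(-89))*Z(-8) = ((26 + 10)*(-89))*√2 = (36*(-89))*√2 = -3204*√2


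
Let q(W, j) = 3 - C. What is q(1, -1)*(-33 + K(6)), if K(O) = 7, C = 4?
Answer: 26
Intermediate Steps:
q(W, j) = -1 (q(W, j) = 3 - 1*4 = 3 - 4 = -1)
q(1, -1)*(-33 + K(6)) = -(-33 + 7) = -1*(-26) = 26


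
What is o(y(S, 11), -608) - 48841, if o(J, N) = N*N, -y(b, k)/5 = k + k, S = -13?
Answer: 320823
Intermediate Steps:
y(b, k) = -10*k (y(b, k) = -5*(k + k) = -10*k)
o(J, N) = N**2
o(y(S, 11), -608) - 48841 = (-608)**2 - 48841 = 369664 - 48841 = 320823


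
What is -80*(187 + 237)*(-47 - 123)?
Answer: 5766400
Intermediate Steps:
-80*(187 + 237)*(-47 - 123) = -33920*(-170) = -80*(-72080) = 5766400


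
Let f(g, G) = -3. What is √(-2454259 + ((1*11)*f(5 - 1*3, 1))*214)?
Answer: I*√2461321 ≈ 1568.9*I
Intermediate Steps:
√(-2454259 + ((1*11)*f(5 - 1*3, 1))*214) = √(-2454259 + ((1*11)*(-3))*214) = √(-2454259 + (11*(-3))*214) = √(-2454259 - 33*214) = √(-2454259 - 7062) = √(-2461321) = I*√2461321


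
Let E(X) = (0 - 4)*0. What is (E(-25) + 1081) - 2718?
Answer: -1637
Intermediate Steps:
E(X) = 0 (E(X) = -4*0 = 0)
(E(-25) + 1081) - 2718 = (0 + 1081) - 2718 = 1081 - 2718 = -1637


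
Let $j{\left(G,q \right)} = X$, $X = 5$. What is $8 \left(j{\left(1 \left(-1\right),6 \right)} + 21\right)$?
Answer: $208$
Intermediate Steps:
$j{\left(G,q \right)} = 5$
$8 \left(j{\left(1 \left(-1\right),6 \right)} + 21\right) = 8 \left(5 + 21\right) = 8 \cdot 26 = 208$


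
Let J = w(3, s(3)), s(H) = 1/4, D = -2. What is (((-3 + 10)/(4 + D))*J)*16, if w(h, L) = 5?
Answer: 280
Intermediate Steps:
s(H) = ¼
J = 5
(((-3 + 10)/(4 + D))*J)*16 = (((-3 + 10)/(4 - 2))*5)*16 = ((7/2)*5)*16 = (35/2)*16 = 280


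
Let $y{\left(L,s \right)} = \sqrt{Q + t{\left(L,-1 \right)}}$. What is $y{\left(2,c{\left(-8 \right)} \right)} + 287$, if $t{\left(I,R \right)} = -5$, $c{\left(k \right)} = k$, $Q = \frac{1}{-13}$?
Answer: $287 + \frac{i \sqrt{858}}{13} \approx 287.0 + 2.2532 i$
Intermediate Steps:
$Q = - \frac{1}{13} \approx -0.076923$
$y{\left(L,s \right)} = \frac{i \sqrt{858}}{13}$ ($y{\left(L,s \right)} = \sqrt{- \frac{1}{13} - 5} = \sqrt{- \frac{66}{13}} = \frac{i \sqrt{858}}{13}$)
$y{\left(2,c{\left(-8 \right)} \right)} + 287 = \frac{i \sqrt{858}}{13} + 287 = 287 + \frac{i \sqrt{858}}{13}$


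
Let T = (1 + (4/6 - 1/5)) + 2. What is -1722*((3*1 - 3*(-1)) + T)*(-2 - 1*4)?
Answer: 489048/5 ≈ 97810.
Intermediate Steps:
T = 52/15 (T = (1 + (4*(1/6) - 1*1/5)) + 2 = (1 + (2/3 - 1/5)) + 2 = (1 + 7/15) + 2 = 22/15 + 2 = 52/15 ≈ 3.4667)
-1722*((3*1 - 3*(-1)) + T)*(-2 - 1*4) = -1722*((3*1 - 3*(-1)) + 52/15)*(-2 - 1*4) = -1722*((3 + 3) + 52/15)*(-2 - 4) = -1722*(6 + 52/15)*(-6) = -81508*(-6)/5 = -1722*(-284/5) = 489048/5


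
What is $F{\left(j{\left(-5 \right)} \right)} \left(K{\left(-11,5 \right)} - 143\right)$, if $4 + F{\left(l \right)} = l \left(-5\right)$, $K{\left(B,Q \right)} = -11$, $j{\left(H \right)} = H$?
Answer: $-3234$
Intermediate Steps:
$F{\left(l \right)} = -4 - 5 l$ ($F{\left(l \right)} = -4 + l \left(-5\right) = -4 - 5 l$)
$F{\left(j{\left(-5 \right)} \right)} \left(K{\left(-11,5 \right)} - 143\right) = \left(-4 - -25\right) \left(-11 - 143\right) = \left(-4 + 25\right) \left(-154\right) = 21 \left(-154\right) = -3234$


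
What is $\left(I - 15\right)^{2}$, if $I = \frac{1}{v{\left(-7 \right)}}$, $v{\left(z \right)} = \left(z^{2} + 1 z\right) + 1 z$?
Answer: $\frac{274576}{1225} \approx 224.14$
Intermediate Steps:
$v{\left(z \right)} = z^{2} + 2 z$ ($v{\left(z \right)} = \left(z^{2} + z\right) + z = \left(z + z^{2}\right) + z = z^{2} + 2 z$)
$I = \frac{1}{35}$ ($I = \frac{1}{\left(-7\right) \left(2 - 7\right)} = \frac{1}{\left(-7\right) \left(-5\right)} = \frac{1}{35} \approx 0.028571$)
$\left(I - 15\right)^{2} = \left(\frac{1}{35} - 15\right)^{2} = \left(- \frac{524}{35}\right)^{2} = \frac{274576}{1225}$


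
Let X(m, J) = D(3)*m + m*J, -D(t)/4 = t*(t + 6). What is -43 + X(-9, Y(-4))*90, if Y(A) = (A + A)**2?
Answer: 35597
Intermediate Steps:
D(t) = -4*t*(6 + t) (D(t) = -4*t*(t + 6) = -4*t*(6 + t))
Y(A) = 4*A**2 (Y(A) = (2*A)**2 = 4*A**2)
X(m, J) = -108*m + J*m (X(m, J) = (-4*3*(6 + 3))*m + m*J = (-4*3*9)*m + J*m = -108*m + J*m)
-43 + X(-9, Y(-4))*90 = -43 - 9*(-108 + 4*(-4)**2)*90 = -43 - 9*(-108 + 4*16)*90 = -43 - 9*(-108 + 64)*90 = -43 - 9*(-44)*90 = -43 + 396*90 = -43 + 35640 = 35597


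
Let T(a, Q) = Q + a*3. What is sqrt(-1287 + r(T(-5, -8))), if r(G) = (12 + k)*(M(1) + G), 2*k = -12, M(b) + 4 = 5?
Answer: I*sqrt(1419) ≈ 37.67*I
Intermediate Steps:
T(a, Q) = Q + 3*a
M(b) = 1 (M(b) = -4 + 5 = 1)
k = -6 (k = (1/2)*(-12) = -6)
r(G) = 6 + 6*G (r(G) = (12 - 6)*(1 + G) = 6*(1 + G) = 6 + 6*G)
sqrt(-1287 + r(T(-5, -8))) = sqrt(-1287 + (6 + 6*(-8 + 3*(-5)))) = sqrt(-1287 + (6 + 6*(-8 - 15))) = sqrt(-1287 + (6 + 6*(-23))) = sqrt(-1287 + (6 - 138)) = sqrt(-1287 - 132) = sqrt(-1419) = I*sqrt(1419)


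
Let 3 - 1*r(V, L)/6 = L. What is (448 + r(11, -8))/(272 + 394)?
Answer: 257/333 ≈ 0.77177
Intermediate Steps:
r(V, L) = 18 - 6*L
(448 + r(11, -8))/(272 + 394) = (448 + (18 - 6*(-8)))/(272 + 394) = (448 + (18 + 48))/666 = (448 + 66)*(1/666) = 514*(1/666) = 257/333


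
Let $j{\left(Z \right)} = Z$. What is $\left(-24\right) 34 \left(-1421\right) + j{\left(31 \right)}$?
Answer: $1159567$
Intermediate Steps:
$\left(-24\right) 34 \left(-1421\right) + j{\left(31 \right)} = \left(-24\right) 34 \left(-1421\right) + 31 = \left(-816\right) \left(-1421\right) + 31 = 1159536 + 31 = 1159567$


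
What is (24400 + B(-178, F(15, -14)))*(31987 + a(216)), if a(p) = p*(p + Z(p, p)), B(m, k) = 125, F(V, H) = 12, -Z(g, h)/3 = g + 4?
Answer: -1567564425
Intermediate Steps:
Z(g, h) = -12 - 3*g (Z(g, h) = -3*(g + 4) = -3*(4 + g) = -12 - 3*g)
a(p) = p*(-12 - 2*p) (a(p) = p*(p + (-12 - 3*p)) = p*(-12 - 2*p))
(24400 + B(-178, F(15, -14)))*(31987 + a(216)) = (24400 + 125)*(31987 - 2*216*(6 + 216)) = 24525*(31987 - 2*216*222) = 24525*(31987 - 95904) = 24525*(-63917) = -1567564425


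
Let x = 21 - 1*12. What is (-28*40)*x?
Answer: -10080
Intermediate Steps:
x = 9 (x = 21 - 12 = 9)
(-28*40)*x = -28*40*9 = -1120*9 = -10080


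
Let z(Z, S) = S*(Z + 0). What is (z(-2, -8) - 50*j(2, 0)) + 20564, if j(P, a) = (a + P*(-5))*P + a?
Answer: 21580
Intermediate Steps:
j(P, a) = a + P*(a - 5*P) (j(P, a) = (a - 5*P)*P + a = P*(a - 5*P) + a = a + P*(a - 5*P))
z(Z, S) = S*Z
(z(-2, -8) - 50*j(2, 0)) + 20564 = (-8*(-2) - 50*(0 - 5*2² + 2*0)) + 20564 = (16 - 50*(0 - 5*4 + 0)) + 20564 = (16 - 50*(0 - 20 + 0)) + 20564 = (16 - 50*(-20)) + 20564 = (16 + 1000) + 20564 = 1016 + 20564 = 21580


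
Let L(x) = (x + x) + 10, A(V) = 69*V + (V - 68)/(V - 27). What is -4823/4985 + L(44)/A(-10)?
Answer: -10059329/9062730 ≈ -1.1100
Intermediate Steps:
A(V) = 69*V + (-68 + V)/(-27 + V)
L(x) = 10 + 2*x (L(x) = 2*x + 10 = 10 + 2*x)
-4823/4985 + L(44)/A(-10) = -4823/4985 + (10 + 2*44)/(((-68 - 1862*(-10) + 69*(-10)²)/(-27 - 10))) = -4823*1/4985 + (10 + 88)/(((-68 + 18620 + 69*100)/(-37))) = -4823/4985 + 98/((-(-68 + 18620 + 6900)/37)) = -4823/4985 + 98/((-1/37*25452)) = -4823/4985 + 98/(-25452/37) = -4823/4985 + 98*(-37/25452) = -4823/4985 - 259/1818 = -10059329/9062730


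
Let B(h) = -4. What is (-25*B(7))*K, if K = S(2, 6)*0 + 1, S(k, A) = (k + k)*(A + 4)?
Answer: 100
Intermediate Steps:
S(k, A) = 2*k*(4 + A) (S(k, A) = (2*k)*(4 + A) = 2*k*(4 + A))
K = 1 (K = (2*2*(4 + 6))*0 + 1 = (2*2*10)*0 + 1 = 40*0 + 1 = 0 + 1 = 1)
(-25*B(7))*K = -25*(-4)*1 = 100*1 = 100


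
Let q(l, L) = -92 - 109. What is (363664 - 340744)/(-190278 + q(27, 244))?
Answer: -7640/63493 ≈ -0.12033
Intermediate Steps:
q(l, L) = -201
(363664 - 340744)/(-190278 + q(27, 244)) = (363664 - 340744)/(-190278 - 201) = 22920/(-190479) = 22920*(-1/190479) = -7640/63493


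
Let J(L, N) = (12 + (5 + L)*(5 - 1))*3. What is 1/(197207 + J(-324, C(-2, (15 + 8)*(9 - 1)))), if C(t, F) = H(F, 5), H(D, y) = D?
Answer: 1/193415 ≈ 5.1702e-6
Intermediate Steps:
C(t, F) = F
J(L, N) = 96 + 12*L (J(L, N) = (12 + (5 + L)*4)*3 = (12 + (20 + 4*L))*3 = (32 + 4*L)*3 = 96 + 12*L)
1/(197207 + J(-324, C(-2, (15 + 8)*(9 - 1)))) = 1/(197207 + (96 + 12*(-324))) = 1/(197207 + (96 - 3888)) = 1/(197207 - 3792) = 1/193415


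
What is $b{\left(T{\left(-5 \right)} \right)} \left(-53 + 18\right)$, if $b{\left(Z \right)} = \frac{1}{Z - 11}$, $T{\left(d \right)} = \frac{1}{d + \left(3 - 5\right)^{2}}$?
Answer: $\frac{35}{12} \approx 2.9167$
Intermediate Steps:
$T{\left(d \right)} = \frac{1}{4 + d}$ ($T{\left(d \right)} = \frac{1}{d + \left(-2\right)^{2}} = \frac{1}{d + 4} = \frac{1}{4 + d}$)
$b{\left(Z \right)} = \frac{1}{-11 + Z}$
$b{\left(T{\left(-5 \right)} \right)} \left(-53 + 18\right) = \frac{-53 + 18}{-11 + \frac{1}{4 - 5}} = \frac{1}{-11 + \frac{1}{-1}} \left(-35\right) = \frac{1}{-11 - 1} \left(-35\right) = \frac{1}{-12} \left(-35\right) = \left(- \frac{1}{12}\right) \left(-35\right) = \frac{35}{12}$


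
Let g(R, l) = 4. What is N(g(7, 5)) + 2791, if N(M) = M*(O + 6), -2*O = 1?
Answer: 2813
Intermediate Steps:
O = -1/2 (O = -1/2*1 = -1/2 ≈ -0.50000)
N(M) = 11*M/2 (N(M) = M*(-1/2 + 6) = M*(11/2) = 11*M/2)
N(g(7, 5)) + 2791 = (11/2)*4 + 2791 = 22 + 2791 = 2813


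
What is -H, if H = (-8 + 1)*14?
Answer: 98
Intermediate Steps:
H = -98 (H = -7*14 = -98)
-H = -1*(-98) = 98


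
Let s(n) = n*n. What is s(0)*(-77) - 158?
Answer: -158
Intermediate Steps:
s(n) = n²
s(0)*(-77) - 158 = 0²*(-77) - 158 = 0*(-77) - 158 = 0 - 158 = -158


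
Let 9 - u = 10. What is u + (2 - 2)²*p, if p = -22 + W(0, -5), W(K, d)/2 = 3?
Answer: -1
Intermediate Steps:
u = -1 (u = 9 - 1*10 = 9 - 10 = -1)
W(K, d) = 6 (W(K, d) = 2*3 = 6)
p = -16 (p = -22 + 6 = -16)
u + (2 - 2)²*p = -1 + (2 - 2)²*(-16) = -1 + 0²*(-16) = -1 + 0*(-16) = -1 + 0 = -1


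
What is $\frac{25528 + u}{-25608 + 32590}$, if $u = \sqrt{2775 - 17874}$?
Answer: $\frac{12764}{3491} + \frac{i \sqrt{15099}}{6982} \approx 3.6563 + 0.017599 i$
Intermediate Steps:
$u = i \sqrt{15099}$ ($u = \sqrt{-15099} = i \sqrt{15099} \approx 122.88 i$)
$\frac{25528 + u}{-25608 + 32590} = \frac{25528 + i \sqrt{15099}}{-25608 + 32590} = \frac{25528 + i \sqrt{15099}}{6982} = \left(25528 + i \sqrt{15099}\right) \frac{1}{6982} = \frac{12764}{3491} + \frac{i \sqrt{15099}}{6982}$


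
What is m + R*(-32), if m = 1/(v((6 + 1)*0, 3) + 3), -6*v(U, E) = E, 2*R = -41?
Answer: 3282/5 ≈ 656.40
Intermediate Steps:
R = -41/2 (R = (1/2)*(-41) = -41/2 ≈ -20.500)
v(U, E) = -E/6
m = 2/5 (m = 1/(-1/6*3 + 3) = 1/(-1/2 + 3) = 1/(5/2) = 2/5 ≈ 0.40000)
m + R*(-32) = 2/5 - 41/2*(-32) = 2/5 + 656 = 3282/5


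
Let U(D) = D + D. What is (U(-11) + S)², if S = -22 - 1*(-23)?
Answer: 441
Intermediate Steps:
S = 1 (S = -22 + 23 = 1)
U(D) = 2*D
(U(-11) + S)² = (2*(-11) + 1)² = (-22 + 1)² = (-21)² = 441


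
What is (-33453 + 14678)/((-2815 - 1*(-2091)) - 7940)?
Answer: 18775/8664 ≈ 2.1670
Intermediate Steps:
(-33453 + 14678)/((-2815 - 1*(-2091)) - 7940) = -18775/((-2815 + 2091) - 7940) = -18775/(-724 - 7940) = -18775/(-8664) = -18775*(-1/8664) = 18775/8664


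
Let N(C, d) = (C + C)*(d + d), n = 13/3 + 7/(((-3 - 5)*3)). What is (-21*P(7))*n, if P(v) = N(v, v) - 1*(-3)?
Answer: -135121/8 ≈ -16890.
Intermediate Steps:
n = 97/24 (n = 13*(1/3) + 7/((-8*3)) = 13/3 + 7/(-24) = 13/3 + 7*(-1/24) = 13/3 - 7/24 = 97/24 ≈ 4.0417)
N(C, d) = 4*C*d (N(C, d) = (2*C)*(2*d) = 4*C*d)
P(v) = 3 + 4*v**2 (P(v) = 4*v*v - 1*(-3) = 4*v**2 + 3 = 3 + 4*v**2)
(-21*P(7))*n = -21*(3 + 4*7**2)*(97/24) = -21*(3 + 4*49)*(97/24) = -21*(3 + 196)*(97/24) = -21*199*(97/24) = -4179*97/24 = -135121/8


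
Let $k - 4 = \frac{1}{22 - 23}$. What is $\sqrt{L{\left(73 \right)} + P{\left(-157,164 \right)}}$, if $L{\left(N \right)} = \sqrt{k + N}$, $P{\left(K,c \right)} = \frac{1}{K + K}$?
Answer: $\frac{\sqrt{-314 + 197192 \sqrt{19}}}{314} \approx 2.9521$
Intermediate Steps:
$k = 3$ ($k = 4 + \frac{1}{22 - 23} = 4 + \frac{1}{-1} = 4 - 1 = 3$)
$P{\left(K,c \right)} = \frac{1}{2 K}$
$L{\left(N \right)} = \sqrt{3 + N}$
$\sqrt{L{\left(73 \right)} + P{\left(-157,164 \right)}} = \sqrt{\sqrt{3 + 73} + \frac{1}{2 \left(-157\right)}} = \sqrt{\sqrt{76} + \frac{1}{2} \left(- \frac{1}{157}\right)} = \sqrt{2 \sqrt{19} - \frac{1}{314}} = \sqrt{- \frac{1}{314} + 2 \sqrt{19}}$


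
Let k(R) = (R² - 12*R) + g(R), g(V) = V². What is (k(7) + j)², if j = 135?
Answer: 22201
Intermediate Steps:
k(R) = -12*R + 2*R² (k(R) = (R² - 12*R) + R² = -12*R + 2*R²)
(k(7) + j)² = (2*7*(-6 + 7) + 135)² = (2*7*1 + 135)² = (14 + 135)² = 149² = 22201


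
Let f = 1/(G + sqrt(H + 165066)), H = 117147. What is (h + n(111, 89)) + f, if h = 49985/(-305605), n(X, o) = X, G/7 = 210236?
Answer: 14671793709856346586/132373375818904811 - 3*sqrt(31357)/2165759326891 ≈ 110.84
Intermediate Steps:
G = 1471652 (G = 7*210236 = 1471652)
h = -9997/61121 (h = 49985*(-1/305605) = -9997/61121 ≈ -0.16356)
f = 1/(1471652 + 3*sqrt(31357)) (f = 1/(1471652 + sqrt(117147 + 165066)) = 1/(1471652 + sqrt(282213)) = 1/(1471652 + 3*sqrt(31357)) ≈ 6.7926e-7)
(h + n(111, 89)) + f = (-9997/61121 + 111) + (1471652/2165759326891 - 3*sqrt(31357)/2165759326891) = 6774434/61121 + (1471652/2165759326891 - 3*sqrt(31357)/2165759326891) = 14671793709856346586/132373375818904811 - 3*sqrt(31357)/2165759326891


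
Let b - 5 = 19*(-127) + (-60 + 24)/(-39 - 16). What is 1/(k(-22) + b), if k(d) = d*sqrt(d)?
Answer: -1820555/4390757354 + 33275*I*sqrt(22)/8781514708 ≈ -0.00041463 + 1.7773e-5*I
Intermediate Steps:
k(d) = d**(3/2)
b = -132404/55 (b = 5 + (19*(-127) + (-60 + 24)/(-39 - 16)) = 5 + (-2413 - 36/(-55)) = 5 + (-2413 - 36*(-1/55)) = 5 + (-2413 + 36/55) = 5 - 132679/55 = -132404/55 ≈ -2407.3)
1/(k(-22) + b) = 1/((-22)**(3/2) - 132404/55) = 1/(-22*I*sqrt(22) - 132404/55) = 1/(-132404/55 - 22*I*sqrt(22))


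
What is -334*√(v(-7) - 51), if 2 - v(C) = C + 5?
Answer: -334*I*√47 ≈ -2289.8*I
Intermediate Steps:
v(C) = -3 - C (v(C) = 2 - (C + 5) = 2 - (5 + C) = 2 + (-5 - C) = -3 - C)
-334*√(v(-7) - 51) = -334*√((-3 - 1*(-7)) - 51) = -334*√((-3 + 7) - 51) = -334*√(4 - 51) = -334*I*√47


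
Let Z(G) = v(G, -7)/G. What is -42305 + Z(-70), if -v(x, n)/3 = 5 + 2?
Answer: -423047/10 ≈ -42305.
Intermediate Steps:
v(x, n) = -21 (v(x, n) = -3*(5 + 2) = -3*7 = -21)
Z(G) = -21/G
-42305 + Z(-70) = -42305 - 21/(-70) = -42305 - 21*(-1/70) = -42305 + 3/10 = -423047/10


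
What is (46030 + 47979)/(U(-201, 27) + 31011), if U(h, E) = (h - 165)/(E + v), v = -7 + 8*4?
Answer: 2444234/806103 ≈ 3.0322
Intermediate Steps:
v = 25 (v = -7 + 32 = 25)
U(h, E) = (-165 + h)/(25 + E) (U(h, E) = (h - 165)/(E + 25) = (-165 + h)/(25 + E))
(46030 + 47979)/(U(-201, 27) + 31011) = (46030 + 47979)/((-165 - 201)/(25 + 27) + 31011) = 94009/(-366/52 + 31011) = 94009/((1/52)*(-366) + 31011) = 94009/(-183/26 + 31011) = 94009/(806103/26) = 94009*(26/806103) = 2444234/806103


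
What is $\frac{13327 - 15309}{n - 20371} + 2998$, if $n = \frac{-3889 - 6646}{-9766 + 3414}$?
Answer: $\frac{387911988550}{129386057} \approx 2998.1$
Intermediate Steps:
$n = \frac{10535}{6352}$ ($n = - \frac{10535}{-6352} = \left(-10535\right) \left(- \frac{1}{6352}\right) = \frac{10535}{6352} \approx 1.6585$)
$\frac{13327 - 15309}{n - 20371} + 2998 = \frac{13327 - 15309}{\frac{10535}{6352} - 20371} + 2998 = - \frac{1982}{- \frac{129386057}{6352}} + 2998 = \left(-1982\right) \left(- \frac{6352}{129386057}\right) + 2998 = \frac{12589664}{129386057} + 2998 = \frac{387911988550}{129386057}$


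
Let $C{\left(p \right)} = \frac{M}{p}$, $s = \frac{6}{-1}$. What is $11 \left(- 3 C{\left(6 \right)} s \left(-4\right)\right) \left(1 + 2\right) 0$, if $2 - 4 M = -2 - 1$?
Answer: $0$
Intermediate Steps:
$s = -6$ ($s = 6 \left(-1\right) = -6$)
$M = \frac{5}{4}$ ($M = \frac{1}{2} - \frac{-2 - 1}{4} = \frac{1}{2} - - \frac{3}{4} = \frac{1}{2} + \frac{3}{4} = \frac{5}{4} \approx 1.25$)
$C{\left(p \right)} = \frac{5}{4 p}$
$11 \left(- 3 C{\left(6 \right)} s \left(-4\right)\right) \left(1 + 2\right) 0 = 11 \left(- 3 \frac{5}{4 \cdot 6} \left(-6\right) \left(-4\right)\right) \left(1 + 2\right) 0 = 11 \left(- 3 \cdot \frac{5}{4} \cdot \frac{1}{6} \left(-6\right) \left(-4\right)\right) 3 \cdot 0 = 11 \left(- 3 \cdot \frac{5}{24} \left(-6\right) \left(-4\right)\right) 0 = 11 \left(- 3 \left(\left(- \frac{5}{4}\right) \left(-4\right)\right)\right) 0 = 11 \left(\left(-3\right) 5\right) 0 = 11 \left(-15\right) 0 = \left(-165\right) 0 = 0$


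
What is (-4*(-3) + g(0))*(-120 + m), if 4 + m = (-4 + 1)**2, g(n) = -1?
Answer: -1265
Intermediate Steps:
m = 5 (m = -4 + (-4 + 1)**2 = -4 + (-3)**2 = -4 + 9 = 5)
(-4*(-3) + g(0))*(-120 + m) = (-4*(-3) - 1)*(-120 + 5) = (12 - 1)*(-115) = 11*(-115) = -1265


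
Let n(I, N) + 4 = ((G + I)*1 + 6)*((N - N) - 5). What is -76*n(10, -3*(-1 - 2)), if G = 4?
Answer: 7904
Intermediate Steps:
n(I, N) = -54 - 5*I (n(I, N) = -4 + ((4 + I)*1 + 6)*((N - N) - 5) = -4 + ((4 + I) + 6)*(0 - 5) = -4 + (10 + I)*(-5) = -4 + (-50 - 5*I) = -54 - 5*I)
-76*n(10, -3*(-1 - 2)) = -76*(-54 - 5*10) = -76*(-54 - 50) = -76*(-104) = 7904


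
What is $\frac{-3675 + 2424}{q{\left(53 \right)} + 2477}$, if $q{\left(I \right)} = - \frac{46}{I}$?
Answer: $- \frac{22101}{43745} \approx -0.50522$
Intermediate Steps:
$\frac{-3675 + 2424}{q{\left(53 \right)} + 2477} = \frac{-3675 + 2424}{- \frac{46}{53} + 2477} = - \frac{1251}{\left(-46\right) \frac{1}{53} + 2477} = - \frac{1251}{- \frac{46}{53} + 2477} = - \frac{1251}{\frac{131235}{53}} = \left(-1251\right) \frac{53}{131235} = - \frac{22101}{43745}$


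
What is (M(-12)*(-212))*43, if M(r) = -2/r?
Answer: -4558/3 ≈ -1519.3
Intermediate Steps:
(M(-12)*(-212))*43 = (-2/(-12)*(-212))*43 = (-2*(-1/12)*(-212))*43 = ((1/6)*(-212))*43 = -106/3*43 = -4558/3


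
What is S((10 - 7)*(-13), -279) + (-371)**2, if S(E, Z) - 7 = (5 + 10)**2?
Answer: 137873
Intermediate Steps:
S(E, Z) = 232 (S(E, Z) = 7 + (5 + 10)**2 = 7 + 15**2 = 7 + 225 = 232)
S((10 - 7)*(-13), -279) + (-371)**2 = 232 + (-371)**2 = 232 + 137641 = 137873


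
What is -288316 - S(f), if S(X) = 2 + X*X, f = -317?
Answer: -388807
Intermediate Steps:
S(X) = 2 + X²
-288316 - S(f) = -288316 - (2 + (-317)²) = -288316 - (2 + 100489) = -288316 - 1*100491 = -288316 - 100491 = -388807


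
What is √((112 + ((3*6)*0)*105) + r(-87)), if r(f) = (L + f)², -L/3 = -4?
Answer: √5737 ≈ 75.743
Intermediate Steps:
L = 12 (L = -3*(-4) = 12)
r(f) = (12 + f)²
√((112 + ((3*6)*0)*105) + r(-87)) = √((112 + ((3*6)*0)*105) + (12 - 87)²) = √((112 + (18*0)*105) + (-75)²) = √((112 + 0*105) + 5625) = √((112 + 0) + 5625) = √(112 + 5625) = √5737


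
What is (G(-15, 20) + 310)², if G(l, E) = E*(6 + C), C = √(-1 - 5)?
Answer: 182500 + 17200*I*√6 ≈ 1.825e+5 + 42131.0*I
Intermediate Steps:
C = I*√6 (C = √(-6) = I*√6 ≈ 2.4495*I)
G(l, E) = E*(6 + I*√6)
(G(-15, 20) + 310)² = (20*(6 + I*√6) + 310)² = ((120 + 20*I*√6) + 310)² = (430 + 20*I*√6)²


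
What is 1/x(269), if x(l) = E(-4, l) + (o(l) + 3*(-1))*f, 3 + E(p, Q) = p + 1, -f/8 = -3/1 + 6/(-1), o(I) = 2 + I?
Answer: 1/19290 ≈ 5.1840e-5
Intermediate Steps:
f = 72 (f = -8*(-3/1 + 6/(-1)) = -8*(-3*1 + 6*(-1)) = -8*(-3 - 6) = -8*(-9) = 72)
E(p, Q) = -2 + p (E(p, Q) = -3 + (p + 1) = -3 + (1 + p) = -2 + p)
x(l) = -78 + 72*l (x(l) = (-2 - 4) + ((2 + l) + 3*(-1))*72 = -6 + ((2 + l) - 3)*72 = -6 + (-1 + l)*72 = -6 + (-72 + 72*l) = -78 + 72*l)
1/x(269) = 1/(-78 + 72*269) = 1/(-78 + 19368) = 1/19290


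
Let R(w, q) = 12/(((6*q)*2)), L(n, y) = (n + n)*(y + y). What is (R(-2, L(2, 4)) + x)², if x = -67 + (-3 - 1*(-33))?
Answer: 1399489/1024 ≈ 1366.7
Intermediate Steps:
L(n, y) = 4*n*y (L(n, y) = (2*n)*(2*y) = 4*n*y)
R(w, q) = 1/q (R(w, q) = 12/((12*q)) = 12*(1/(12*q)) = 1/q)
x = -37 (x = -67 + (-3 + 33) = -67 + 30 = -37)
(R(-2, L(2, 4)) + x)² = (1/(4*2*4) - 37)² = (1/32 - 37)² = (-1183/32)² = 1399489/1024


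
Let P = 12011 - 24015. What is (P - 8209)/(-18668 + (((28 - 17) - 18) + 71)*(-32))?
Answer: 20213/20716 ≈ 0.97572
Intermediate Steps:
P = -12004
(P - 8209)/(-18668 + (((28 - 17) - 18) + 71)*(-32)) = (-12004 - 8209)/(-18668 + (((28 - 17) - 18) + 71)*(-32)) = -20213/(-18668 + ((11 - 18) + 71)*(-32)) = -20213/(-18668 + (-7 + 71)*(-32)) = -20213/(-18668 + 64*(-32)) = -20213/(-18668 - 2048) = -20213/(-20716) = -20213*(-1/20716) = 20213/20716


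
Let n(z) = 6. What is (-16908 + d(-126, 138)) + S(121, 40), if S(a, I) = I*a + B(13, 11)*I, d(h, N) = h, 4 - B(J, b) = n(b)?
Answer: -12274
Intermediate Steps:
B(J, b) = -2 (B(J, b) = 4 - 1*6 = 4 - 6 = -2)
S(a, I) = -2*I + I*a (S(a, I) = I*a - 2*I = -2*I + I*a)
(-16908 + d(-126, 138)) + S(121, 40) = (-16908 - 126) + 40*(-2 + 121) = -17034 + 40*119 = -17034 + 4760 = -12274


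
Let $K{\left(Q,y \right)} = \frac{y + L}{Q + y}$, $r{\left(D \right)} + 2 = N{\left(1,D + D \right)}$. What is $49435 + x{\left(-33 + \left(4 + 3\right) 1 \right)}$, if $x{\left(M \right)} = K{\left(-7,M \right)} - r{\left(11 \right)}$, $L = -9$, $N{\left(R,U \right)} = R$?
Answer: $\frac{1631423}{33} \approx 49437.0$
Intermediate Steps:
$r{\left(D \right)} = -1$ ($r{\left(D \right)} = -2 + 1 = -1$)
$K{\left(Q,y \right)} = \frac{-9 + y}{Q + y}$ ($K{\left(Q,y \right)} = \frac{y - 9}{Q + y} = \frac{-9 + y}{Q + y}$)
$x{\left(M \right)} = 1 + \frac{-9 + M}{-7 + M}$ ($x{\left(M \right)} = \frac{-9 + M}{-7 + M} - -1 = \frac{-9 + M}{-7 + M} + 1 = 1 + \frac{-9 + M}{-7 + M}$)
$49435 + x{\left(-33 + \left(4 + 3\right) 1 \right)} = 49435 + \frac{2 \left(-8 - \left(33 - \left(4 + 3\right) 1\right)\right)}{-7 - \left(33 - \left(4 + 3\right) 1\right)} = 49435 + \frac{2 \left(-8 + \left(-33 + 7 \cdot 1\right)\right)}{-7 + \left(-33 + 7 \cdot 1\right)} = 49435 + \frac{2 \left(-8 + \left(-33 + 7\right)\right)}{-7 + \left(-33 + 7\right)} = 49435 + \frac{2 \left(-8 - 26\right)}{-7 - 26} = 49435 + 2 \frac{1}{-33} \left(-34\right) = 49435 + 2 \left(- \frac{1}{33}\right) \left(-34\right) = 49435 + \frac{68}{33} = \frac{1631423}{33}$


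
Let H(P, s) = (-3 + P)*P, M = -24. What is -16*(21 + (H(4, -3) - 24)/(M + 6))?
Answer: -3184/9 ≈ -353.78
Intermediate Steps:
H(P, s) = P*(-3 + P)
-16*(21 + (H(4, -3) - 24)/(M + 6)) = -16*(21 + (4*(-3 + 4) - 24)/(-24 + 6)) = -16*(21 + (4*1 - 24)/(-18)) = -16*(21 + (4 - 24)*(-1/18)) = -16*(21 - 20*(-1/18)) = -16*(21 + 10/9) = -16*199/9 = -3184/9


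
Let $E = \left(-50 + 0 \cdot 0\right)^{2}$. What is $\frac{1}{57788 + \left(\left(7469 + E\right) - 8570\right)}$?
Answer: $\frac{1}{59187} \approx 1.6896 \cdot 10^{-5}$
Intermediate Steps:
$E = 2500$ ($E = \left(-50 + 0\right)^{2} = \left(-50\right)^{2} = 2500$)
$\frac{1}{57788 + \left(\left(7469 + E\right) - 8570\right)} = \frac{1}{57788 + \left(\left(7469 + 2500\right) - 8570\right)} = \frac{1}{57788 + \left(9969 - 8570\right)} = \frac{1}{57788 + 1399} = \frac{1}{59187}$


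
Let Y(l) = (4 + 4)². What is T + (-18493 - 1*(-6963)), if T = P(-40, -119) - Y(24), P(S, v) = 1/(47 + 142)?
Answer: -2191265/189 ≈ -11594.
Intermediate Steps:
P(S, v) = 1/189
Y(l) = 64 (Y(l) = 8² = 64)
T = -12095/189 (T = 1/189 - 1*64 = 1/189 - 64 = -12095/189 ≈ -63.995)
T + (-18493 - 1*(-6963)) = -12095/189 + (-18493 - 1*(-6963)) = -12095/189 + (-18493 + 6963) = -12095/189 - 11530 = -2191265/189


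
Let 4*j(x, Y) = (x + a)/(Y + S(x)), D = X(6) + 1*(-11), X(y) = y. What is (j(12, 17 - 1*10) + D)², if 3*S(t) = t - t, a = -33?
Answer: 529/16 ≈ 33.063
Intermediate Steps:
D = -5 (D = 6 + 1*(-11) = 6 - 11 = -5)
S(t) = 0 (S(t) = (t - t)/3 = (⅓)*0 = 0)
j(x, Y) = (-33 + x)/(4*Y) (j(x, Y) = ((x - 33)/(Y + 0))/4 = ((-33 + x)/Y)/4 = (-33 + x)/(4*Y))
(j(12, 17 - 1*10) + D)² = ((-33 + 12)/(4*(17 - 1*10)) - 5)² = ((¼)*(-21)/(17 - 10) - 5)² = ((¼)*(-21)/7 - 5)² = ((¼)*(⅐)*(-21) - 5)² = (-¾ - 5)² = (-23/4)² = 529/16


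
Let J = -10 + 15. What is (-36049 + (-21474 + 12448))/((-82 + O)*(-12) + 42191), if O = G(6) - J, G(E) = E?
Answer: -45075/43163 ≈ -1.0443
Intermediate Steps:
J = 5
O = 1 (O = 6 - 1*5 = 6 - 5 = 1)
(-36049 + (-21474 + 12448))/((-82 + O)*(-12) + 42191) = (-36049 + (-21474 + 12448))/((-82 + 1)*(-12) + 42191) = (-36049 - 9026)/(-81*(-12) + 42191) = -45075/(972 + 42191) = -45075/43163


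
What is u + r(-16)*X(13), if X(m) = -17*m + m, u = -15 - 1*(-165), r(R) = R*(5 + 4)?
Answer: 30102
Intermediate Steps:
r(R) = 9*R (r(R) = R*9 = 9*R)
u = 150 (u = -15 + 165 = 150)
X(m) = -16*m
u + r(-16)*X(13) = 150 + (9*(-16))*(-16*13) = 150 - 144*(-208) = 150 + 29952 = 30102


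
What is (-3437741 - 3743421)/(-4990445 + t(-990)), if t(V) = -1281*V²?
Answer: 7181162/1260498545 ≈ 0.0056971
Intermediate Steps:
(-3437741 - 3743421)/(-4990445 + t(-990)) = (-3437741 - 3743421)/(-4990445 - 1281*(-990)²) = -7181162/(-4990445 - 1281*980100) = -7181162/(-4990445 - 1255508100) = -7181162/(-1260498545) = -7181162*(-1/1260498545) = 7181162/1260498545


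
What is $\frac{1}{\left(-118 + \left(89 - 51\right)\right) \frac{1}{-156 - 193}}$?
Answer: $\frac{349}{80} \approx 4.3625$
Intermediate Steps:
$\frac{1}{\left(-118 + \left(89 - 51\right)\right) \frac{1}{-156 - 193}} = \frac{1}{\left(-118 + 38\right) \frac{1}{-349}} = \frac{1}{\left(-80\right) \left(- \frac{1}{349}\right)} = \frac{1}{\frac{80}{349}} = \frac{349}{80}$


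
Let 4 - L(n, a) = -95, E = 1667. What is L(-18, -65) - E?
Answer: -1568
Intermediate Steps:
L(n, a) = 99 (L(n, a) = 4 - 1*(-95) = 4 + 95 = 99)
L(-18, -65) - E = 99 - 1*1667 = 99 - 1667 = -1568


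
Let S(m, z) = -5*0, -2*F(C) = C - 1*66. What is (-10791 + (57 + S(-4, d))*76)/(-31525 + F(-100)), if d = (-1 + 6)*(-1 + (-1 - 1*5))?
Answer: 6459/31442 ≈ 0.20543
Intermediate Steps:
F(C) = 33 - C/2 (F(C) = -(C - 1*66)/2 = -(C - 66)/2 = -(-66 + C)/2 = 33 - C/2)
d = -35 (d = 5*(-1 + (-1 - 5)) = 5*(-1 - 6) = 5*(-7) = -35)
S(m, z) = 0
(-10791 + (57 + S(-4, d))*76)/(-31525 + F(-100)) = (-10791 + (57 + 0)*76)/(-31525 + (33 - ½*(-100))) = (-10791 + 57*76)/(-31525 + (33 + 50)) = (-10791 + 4332)/(-31525 + 83) = -6459/(-31442) = -6459*(-1/31442) = 6459/31442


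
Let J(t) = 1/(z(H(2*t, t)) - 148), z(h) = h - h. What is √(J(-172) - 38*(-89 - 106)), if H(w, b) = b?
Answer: √40577123/74 ≈ 86.081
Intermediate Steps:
z(h) = 0
J(t) = -1/148 (J(t) = 1/(0 - 148) = 1/(-148) = -1/148)
√(J(-172) - 38*(-89 - 106)) = √(-1/148 - 38*(-89 - 106)) = √(-1/148 - 38*(-195)) = √(-1/148 + 7410) = √(1096679/148) = √40577123/74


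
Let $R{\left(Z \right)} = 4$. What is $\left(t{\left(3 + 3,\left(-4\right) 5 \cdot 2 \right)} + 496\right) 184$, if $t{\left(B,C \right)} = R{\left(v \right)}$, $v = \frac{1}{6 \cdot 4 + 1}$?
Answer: $92000$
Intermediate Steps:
$v = \frac{1}{25}$ ($v = \frac{1}{24 + 1} = \frac{1}{25} \approx 0.04$)
$t{\left(B,C \right)} = 4$
$\left(t{\left(3 + 3,\left(-4\right) 5 \cdot 2 \right)} + 496\right) 184 = \left(4 + 496\right) 184 = 500 \cdot 184 = 92000$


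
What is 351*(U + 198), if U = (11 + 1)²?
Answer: 120042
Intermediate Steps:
U = 144 (U = 12² = 144)
351*(U + 198) = 351*(144 + 198) = 351*342 = 120042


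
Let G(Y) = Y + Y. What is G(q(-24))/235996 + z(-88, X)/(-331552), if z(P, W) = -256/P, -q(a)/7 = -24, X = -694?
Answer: 9514565/6724175029 ≈ 0.0014150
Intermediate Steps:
q(a) = 168 (q(a) = -7*(-24) = 168)
G(Y) = 2*Y
G(q(-24))/235996 + z(-88, X)/(-331552) = (2*168)/235996 - 256/(-88)/(-331552) = 336*(1/235996) - 256*(-1/88)*(-1/331552) = 84/58999 + (32/11)*(-1/331552) = 84/58999 - 1/113971 = 9514565/6724175029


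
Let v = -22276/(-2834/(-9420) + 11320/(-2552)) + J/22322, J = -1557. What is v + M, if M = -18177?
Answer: -1773658955422197/138678259894 ≈ -12790.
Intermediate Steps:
v = 747095774671041/138678259894 (v = -22276/(-2834/(-9420) + 11320/(-2552)) - 1557/22322 = -22276/(-2834*(-1/9420) + 11320*(-1/2552)) - 1557*1/22322 = -22276/(1417/4710 - 1415/319) - 1557/22322 = -22276/(-6212627/1502490) - 1557/22322 = -22276*(-1502490/6212627) - 1557/22322 = 33469467240/6212627 - 1557/22322 = 747095774671041/138678259894 ≈ 5387.3)
v + M = 747095774671041/138678259894 - 18177 = -1773658955422197/138678259894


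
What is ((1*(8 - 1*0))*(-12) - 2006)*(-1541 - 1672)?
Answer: 6753726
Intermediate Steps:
((1*(8 - 1*0))*(-12) - 2006)*(-1541 - 1672) = ((1*(8 + 0))*(-12) - 2006)*(-3213) = ((1*8)*(-12) - 2006)*(-3213) = (8*(-12) - 2006)*(-3213) = (-96 - 2006)*(-3213) = -2102*(-3213) = 6753726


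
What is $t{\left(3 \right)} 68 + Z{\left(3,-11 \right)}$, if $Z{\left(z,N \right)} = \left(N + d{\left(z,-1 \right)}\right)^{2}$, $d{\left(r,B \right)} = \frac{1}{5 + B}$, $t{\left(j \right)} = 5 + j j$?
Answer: $\frac{17081}{16} \approx 1067.6$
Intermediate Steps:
$t{\left(j \right)} = 5 + j^{2}$
$Z{\left(z,N \right)} = \left(\frac{1}{4} + N\right)^{2}$ ($Z{\left(z,N \right)} = \left(N + \frac{1}{5 - 1}\right)^{2} = \left(N + \frac{1}{4}\right)^{2} = \left(\frac{1}{4} + N\right)^{2}$)
$t{\left(3 \right)} 68 + Z{\left(3,-11 \right)} = \left(5 + 3^{2}\right) 68 + \frac{\left(1 + 4 \left(-11\right)\right)^{2}}{16} = \left(5 + 9\right) 68 + \frac{\left(1 - 44\right)^{2}}{16} = 14 \cdot 68 + \frac{\left(-43\right)^{2}}{16} = 952 + \frac{1}{16} \cdot 1849 = 952 + \frac{1849}{16} = \frac{17081}{16}$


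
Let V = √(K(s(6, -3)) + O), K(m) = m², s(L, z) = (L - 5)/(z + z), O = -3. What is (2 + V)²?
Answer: (12 + I*√107)²/36 ≈ 1.0278 + 6.8961*I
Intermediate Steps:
s(L, z) = (-5 + L)/(2*z) (s(L, z) = (-5 + L)/((2*z)) = (-5 + L)*(1/(2*z)) = (-5 + L)/(2*z))
V = I*√107/6 (V = √(((½)*(-5 + 6)/(-3))² - 3) = √(((½)*(-⅓)*1)² - 3) = √((-⅙)² - 3) = √(1/36 - 3) = √(-107/36) = I*√107/6 ≈ 1.724*I)
(2 + V)² = (2 + I*√107/6)²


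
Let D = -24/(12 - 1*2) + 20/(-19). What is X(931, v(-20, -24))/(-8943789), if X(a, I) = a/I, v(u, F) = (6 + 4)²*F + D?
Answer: 88445/2042117454792 ≈ 4.3310e-8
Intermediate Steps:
D = -328/95 (D = -24/(12 - 2) + 20*(-1/19) = -24/10 - 20/19 = -24*⅒ - 20/19 = -12/5 - 20/19 = -328/95 ≈ -3.4526)
v(u, F) = -328/95 + 100*F (v(u, F) = (6 + 4)²*F - 328/95 = 10²*F - 328/95 = 100*F - 328/95 = -328/95 + 100*F)
X(931, v(-20, -24))/(-8943789) = (931/(-328/95 + 100*(-24)))/(-8943789) = (931/(-328/95 - 2400))*(-1/8943789) = (931/(-228328/95))*(-1/8943789) = (931*(-95/228328))*(-1/8943789) = -88445/228328*(-1/8943789) = 88445/2042117454792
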